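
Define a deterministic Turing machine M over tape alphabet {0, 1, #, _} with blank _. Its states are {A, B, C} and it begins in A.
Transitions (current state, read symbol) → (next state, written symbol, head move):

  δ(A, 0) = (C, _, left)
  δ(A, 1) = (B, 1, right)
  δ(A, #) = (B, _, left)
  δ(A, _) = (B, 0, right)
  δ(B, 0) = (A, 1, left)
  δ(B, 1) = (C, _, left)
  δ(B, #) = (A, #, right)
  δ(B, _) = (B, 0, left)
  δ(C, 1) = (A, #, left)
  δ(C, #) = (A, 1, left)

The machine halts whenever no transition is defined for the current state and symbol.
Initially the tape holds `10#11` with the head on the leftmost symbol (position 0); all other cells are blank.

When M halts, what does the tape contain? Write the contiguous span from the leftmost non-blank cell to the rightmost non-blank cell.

state=A head=0 tape=__[1]0#11   (A,1)→(B,1,right)
state=B head=1 tape=__1[0]#11   (B,0)→(A,1,left)
state=A head=0 tape=__[1]1#11   (A,1)→(B,1,right)
state=B head=1 tape=__1[1]#11   (B,1)→(C,_,left)
state=C head=0 tape=__[1]_#11   (C,1)→(A,#,left)
state=A head=-1 tape=_[_]#_#11   (A,_)→(B,0,right)
state=B head=0 tape=_0[#]_#11   (B,#)→(A,#,right)
state=A head=1 tape=_0#[_]#11   (A,_)→(B,0,right)
state=B head=2 tape=_0#0[#]11   (B,#)→(A,#,right)
state=A head=3 tape=_0#0#[1]1   (A,1)→(B,1,right)
state=B head=4 tape=_0#0#1[1]   (B,1)→(C,_,left)
state=C head=3 tape=_0#0#[1]_   (C,1)→(A,#,left)
state=A head=2 tape=_0#0[#]#_   (A,#)→(B,_,left)
state=B head=1 tape=_0#[0]_#_   (B,0)→(A,1,left)
state=A head=0 tape=_0[#]1_#_   (A,#)→(B,_,left)
state=B head=-1 tape=_[0]_1_#_   (B,0)→(A,1,left)
state=A head=-2 tape=[_]1_1_#_   (A,_)→(B,0,right)
state=B head=-1 tape=0[1]_1_#_   (B,1)→(C,_,left)
state=C head=-2 tape=[0]__1_#_
The non-blank tape span at halt is 0__1_#.

0__1_#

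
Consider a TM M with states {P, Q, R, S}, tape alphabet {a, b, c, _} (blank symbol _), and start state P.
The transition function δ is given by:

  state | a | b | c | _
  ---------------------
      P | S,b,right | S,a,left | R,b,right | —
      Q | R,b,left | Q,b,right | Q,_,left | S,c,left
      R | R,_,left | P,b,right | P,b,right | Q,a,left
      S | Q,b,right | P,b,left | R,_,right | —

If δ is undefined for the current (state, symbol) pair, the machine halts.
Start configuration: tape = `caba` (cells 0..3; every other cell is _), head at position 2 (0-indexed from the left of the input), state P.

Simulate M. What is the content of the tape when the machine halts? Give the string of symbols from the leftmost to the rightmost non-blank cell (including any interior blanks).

ababc

P | _ca[b]a_   read b → write a, move left, go to S
S | _c[a]aa_   read a → write b, move right, go to Q
Q | _cb[a]a_   read a → write b, move left, go to R
R | _c[b]ba_   read b → write b, move right, go to P
P | _cb[b]a_   read b → write a, move left, go to S
S | _c[b]aa_   read b → write b, move left, go to P
P | _[c]baa_   read c → write b, move right, go to R
R | _b[b]aa_   read b → write b, move right, go to P
P | _bb[a]a_   read a → write b, move right, go to S
S | _bbb[a]_   read a → write b, move right, go to Q
Q | _bbbb[_]   read _ → write c, move left, go to S
S | _bbb[b]c   read b → write b, move left, go to P
P | _bb[b]bc   read b → write a, move left, go to S
S | _b[b]abc   read b → write b, move left, go to P
P | _[b]babc   read b → write a, move left, go to S
S | [_]ababc
The non-blank tape span at halt is ababc.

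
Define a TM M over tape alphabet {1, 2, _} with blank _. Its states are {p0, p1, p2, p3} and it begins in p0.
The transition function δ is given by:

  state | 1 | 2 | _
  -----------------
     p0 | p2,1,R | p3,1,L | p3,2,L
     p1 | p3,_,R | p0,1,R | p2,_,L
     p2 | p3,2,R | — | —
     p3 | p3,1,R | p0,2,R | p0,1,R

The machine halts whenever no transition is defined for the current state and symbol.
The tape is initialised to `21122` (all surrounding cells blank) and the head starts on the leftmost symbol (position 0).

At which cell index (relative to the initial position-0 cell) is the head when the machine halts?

5

state=p0 head=0 tape=_[2]1122_   (p0,2)→(p3,1,L)
state=p3 head=-1 tape=[_]11122_   (p3,_)→(p0,1,R)
state=p0 head=0 tape=1[1]1122_   (p0,1)→(p2,1,R)
state=p2 head=1 tape=11[1]122_   (p2,1)→(p3,2,R)
state=p3 head=2 tape=112[1]22_   (p3,1)→(p3,1,R)
state=p3 head=3 tape=1121[2]2_   (p3,2)→(p0,2,R)
state=p0 head=4 tape=11212[2]_   (p0,2)→(p3,1,L)
state=p3 head=3 tape=1121[2]1_   (p3,2)→(p0,2,R)
state=p0 head=4 tape=11212[1]_   (p0,1)→(p2,1,R)
state=p2 head=5 tape=112121[_]
At halt the head is at cell 5.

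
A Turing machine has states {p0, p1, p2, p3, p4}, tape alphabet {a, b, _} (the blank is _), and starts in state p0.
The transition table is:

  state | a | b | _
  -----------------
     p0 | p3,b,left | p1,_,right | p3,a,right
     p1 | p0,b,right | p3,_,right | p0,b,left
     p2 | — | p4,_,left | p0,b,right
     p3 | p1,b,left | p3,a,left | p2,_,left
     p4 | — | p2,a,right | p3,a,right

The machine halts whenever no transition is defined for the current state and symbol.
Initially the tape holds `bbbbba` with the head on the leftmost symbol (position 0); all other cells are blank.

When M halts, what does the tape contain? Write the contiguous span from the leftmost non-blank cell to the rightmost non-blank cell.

p0 | [b]bbbba__   read b → write _, move right, go to p1
p1 | _[b]bbba__   read b → write _, move right, go to p3
p3 | __[b]bba__   read b → write a, move left, go to p3
p3 | _[_]abba__   read _ → write _, move left, go to p2
p2 | [_]_abba__   read _ → write b, move right, go to p0
p0 | b[_]abba__   read _ → write a, move right, go to p3
p3 | ba[a]bba__   read a → write b, move left, go to p1
p1 | b[a]bbba__   read a → write b, move right, go to p0
p0 | bb[b]bba__   read b → write _, move right, go to p1
p1 | bb_[b]ba__   read b → write _, move right, go to p3
p3 | bb__[b]a__   read b → write a, move left, go to p3
p3 | bb_[_]aa__   read _ → write _, move left, go to p2
p2 | bb[_]_aa__   read _ → write b, move right, go to p0
p0 | bbb[_]aa__   read _ → write a, move right, go to p3
p3 | bbba[a]a__   read a → write b, move left, go to p1
p1 | bbb[a]ba__   read a → write b, move right, go to p0
p0 | bbbb[b]a__   read b → write _, move right, go to p1
p1 | bbbb_[a]__   read a → write b, move right, go to p0
p0 | bbbb_b[_]_   read _ → write a, move right, go to p3
p3 | bbbb_ba[_]   read _ → write _, move left, go to p2
p2 | bbbb_b[a]_
The non-blank tape span at halt is bbbb_ba.

bbbb_ba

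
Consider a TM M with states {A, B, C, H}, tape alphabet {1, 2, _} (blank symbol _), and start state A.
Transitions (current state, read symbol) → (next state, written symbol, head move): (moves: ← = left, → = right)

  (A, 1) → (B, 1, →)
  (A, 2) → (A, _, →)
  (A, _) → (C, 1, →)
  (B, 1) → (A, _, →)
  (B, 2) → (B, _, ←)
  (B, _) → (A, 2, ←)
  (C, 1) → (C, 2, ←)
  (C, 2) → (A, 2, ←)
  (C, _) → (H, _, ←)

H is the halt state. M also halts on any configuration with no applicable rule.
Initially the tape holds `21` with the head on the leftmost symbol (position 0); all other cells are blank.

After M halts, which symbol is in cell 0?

A | [2]1__   read 2 → write _, move →, go to A
A | _[1]__   read 1 → write 1, move →, go to B
B | _1[_]_   read _ → write 2, move ←, go to A
A | _[1]2_   read 1 → write 1, move →, go to B
B | _1[2]_   read 2 → write _, move ←, go to B
B | _[1]__   read 1 → write _, move →, go to A
A | __[_]_   read _ → write 1, move →, go to C
C | __1[_]   read _ → write _, move ←, go to H
H | __[1]_
Cell 0 holds _ when M halts.

_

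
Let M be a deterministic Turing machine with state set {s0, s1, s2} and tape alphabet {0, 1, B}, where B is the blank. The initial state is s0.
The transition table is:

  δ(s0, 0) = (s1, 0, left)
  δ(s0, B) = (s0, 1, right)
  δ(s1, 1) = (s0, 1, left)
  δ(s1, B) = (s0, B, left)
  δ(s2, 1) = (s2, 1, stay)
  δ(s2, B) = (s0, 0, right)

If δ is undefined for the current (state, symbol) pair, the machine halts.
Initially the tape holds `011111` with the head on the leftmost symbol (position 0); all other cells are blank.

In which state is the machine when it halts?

state=s0 head=0 tape=BB[0]11111   (s0,0)→(s1,0,left)
state=s1 head=-1 tape=B[B]011111   (s1,B)→(s0,B,left)
state=s0 head=-2 tape=[B]B011111   (s0,B)→(s0,1,right)
state=s0 head=-1 tape=1[B]011111   (s0,B)→(s0,1,right)
state=s0 head=0 tape=11[0]11111   (s0,0)→(s1,0,left)
state=s1 head=-1 tape=1[1]011111   (s1,1)→(s0,1,left)
state=s0 head=-2 tape=[1]1011111
No transition is defined for (s0, 1); M halts in state s0.

s0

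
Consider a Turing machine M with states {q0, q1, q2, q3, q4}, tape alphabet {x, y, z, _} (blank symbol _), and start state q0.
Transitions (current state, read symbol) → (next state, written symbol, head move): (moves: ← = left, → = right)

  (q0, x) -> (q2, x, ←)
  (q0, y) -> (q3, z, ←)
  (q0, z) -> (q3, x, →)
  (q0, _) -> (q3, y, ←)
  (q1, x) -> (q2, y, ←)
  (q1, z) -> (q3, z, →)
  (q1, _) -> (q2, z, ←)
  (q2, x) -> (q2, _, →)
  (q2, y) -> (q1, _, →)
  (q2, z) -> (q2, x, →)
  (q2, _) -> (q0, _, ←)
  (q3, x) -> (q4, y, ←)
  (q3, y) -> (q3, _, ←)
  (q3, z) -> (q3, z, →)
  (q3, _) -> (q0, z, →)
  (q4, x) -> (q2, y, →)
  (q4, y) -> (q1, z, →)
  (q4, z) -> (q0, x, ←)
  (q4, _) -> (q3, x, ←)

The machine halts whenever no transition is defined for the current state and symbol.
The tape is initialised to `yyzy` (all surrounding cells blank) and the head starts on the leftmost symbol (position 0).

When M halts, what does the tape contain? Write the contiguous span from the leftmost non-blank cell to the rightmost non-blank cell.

y_yy_zy

state=q0 head=0 tape=___[y]yzy   (q0,y)→(q3,z,←)
state=q3 head=-1 tape=__[_]zyzy   (q3,_)→(q0,z,→)
state=q0 head=0 tape=__z[z]yzy   (q0,z)→(q3,x,→)
state=q3 head=1 tape=__zx[y]zy   (q3,y)→(q3,_,←)
state=q3 head=0 tape=__z[x]_zy   (q3,x)→(q4,y,←)
state=q4 head=-1 tape=__[z]y_zy   (q4,z)→(q0,x,←)
state=q0 head=-2 tape=_[_]xy_zy   (q0,_)→(q3,y,←)
state=q3 head=-3 tape=[_]yxy_zy   (q3,_)→(q0,z,→)
state=q0 head=-2 tape=z[y]xy_zy   (q0,y)→(q3,z,←)
state=q3 head=-3 tape=[z]zxy_zy   (q3,z)→(q3,z,→)
state=q3 head=-2 tape=z[z]xy_zy   (q3,z)→(q3,z,→)
state=q3 head=-1 tape=zz[x]y_zy   (q3,x)→(q4,y,←)
state=q4 head=-2 tape=z[z]yy_zy   (q4,z)→(q0,x,←)
state=q0 head=-3 tape=[z]xyy_zy   (q0,z)→(q3,x,→)
state=q3 head=-2 tape=x[x]yy_zy   (q3,x)→(q4,y,←)
state=q4 head=-3 tape=[x]yyy_zy   (q4,x)→(q2,y,→)
state=q2 head=-2 tape=y[y]yy_zy   (q2,y)→(q1,_,→)
state=q1 head=-1 tape=y_[y]y_zy
The non-blank tape span at halt is y_yy_zy.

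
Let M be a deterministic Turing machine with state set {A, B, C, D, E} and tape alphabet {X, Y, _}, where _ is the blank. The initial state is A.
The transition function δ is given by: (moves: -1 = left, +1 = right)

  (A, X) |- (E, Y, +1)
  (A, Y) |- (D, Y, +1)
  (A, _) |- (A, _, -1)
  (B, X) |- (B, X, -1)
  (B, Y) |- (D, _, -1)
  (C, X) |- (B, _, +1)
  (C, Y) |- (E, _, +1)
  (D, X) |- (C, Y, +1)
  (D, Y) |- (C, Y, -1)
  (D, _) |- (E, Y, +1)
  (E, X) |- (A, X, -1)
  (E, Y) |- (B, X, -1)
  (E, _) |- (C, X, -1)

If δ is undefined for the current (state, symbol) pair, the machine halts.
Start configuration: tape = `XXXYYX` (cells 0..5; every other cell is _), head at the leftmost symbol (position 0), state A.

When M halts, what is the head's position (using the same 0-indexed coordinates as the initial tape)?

A | [X]XXYYX_   read X → write Y, move +1, go to E
E | Y[X]XYYX_   read X → write X, move -1, go to A
A | [Y]XXYYX_   read Y → write Y, move +1, go to D
D | Y[X]XYYX_   read X → write Y, move +1, go to C
C | YY[X]YYX_   read X → write _, move +1, go to B
B | YY_[Y]YX_   read Y → write _, move -1, go to D
D | YY[_]_YX_   read _ → write Y, move +1, go to E
E | YYY[_]YX_   read _ → write X, move -1, go to C
C | YY[Y]XYX_   read Y → write _, move +1, go to E
E | YY_[X]YX_   read X → write X, move -1, go to A
A | YY[_]XYX_   read _ → write _, move -1, go to A
A | Y[Y]_XYX_   read Y → write Y, move +1, go to D
D | YY[_]XYX_   read _ → write Y, move +1, go to E
E | YYY[X]YX_   read X → write X, move -1, go to A
A | YY[Y]XYX_   read Y → write Y, move +1, go to D
D | YYY[X]YX_   read X → write Y, move +1, go to C
C | YYYY[Y]X_   read Y → write _, move +1, go to E
E | YYYY_[X]_   read X → write X, move -1, go to A
A | YYYY[_]X_   read _ → write _, move -1, go to A
A | YYY[Y]_X_   read Y → write Y, move +1, go to D
D | YYYY[_]X_   read _ → write Y, move +1, go to E
E | YYYYY[X]_   read X → write X, move -1, go to A
A | YYYY[Y]X_   read Y → write Y, move +1, go to D
D | YYYYY[X]_   read X → write Y, move +1, go to C
C | YYYYYY[_]
At halt the head is at cell 6.

6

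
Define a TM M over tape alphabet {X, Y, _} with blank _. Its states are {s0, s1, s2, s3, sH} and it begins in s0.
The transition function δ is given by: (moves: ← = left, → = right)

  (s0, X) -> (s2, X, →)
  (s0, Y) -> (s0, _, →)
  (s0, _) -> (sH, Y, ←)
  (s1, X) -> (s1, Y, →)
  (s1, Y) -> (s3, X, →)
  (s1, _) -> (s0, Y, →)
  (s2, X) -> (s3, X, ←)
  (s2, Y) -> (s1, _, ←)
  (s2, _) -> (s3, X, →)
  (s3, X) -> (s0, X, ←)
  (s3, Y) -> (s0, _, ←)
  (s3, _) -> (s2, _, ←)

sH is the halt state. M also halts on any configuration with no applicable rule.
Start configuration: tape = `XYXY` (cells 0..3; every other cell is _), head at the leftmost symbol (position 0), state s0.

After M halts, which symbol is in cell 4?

Y

state=s0 head=0 tape=[X]YXY_   (s0,X)→(s2,X,→)
state=s2 head=1 tape=X[Y]XY_   (s2,Y)→(s1,_,←)
state=s1 head=0 tape=[X]_XY_   (s1,X)→(s1,Y,→)
state=s1 head=1 tape=Y[_]XY_   (s1,_)→(s0,Y,→)
state=s0 head=2 tape=YY[X]Y_   (s0,X)→(s2,X,→)
state=s2 head=3 tape=YYX[Y]_   (s2,Y)→(s1,_,←)
state=s1 head=2 tape=YY[X]__   (s1,X)→(s1,Y,→)
state=s1 head=3 tape=YYY[_]_   (s1,_)→(s0,Y,→)
state=s0 head=4 tape=YYYY[_]   (s0,_)→(sH,Y,←)
state=sH head=3 tape=YYY[Y]Y
Cell 4 holds Y when M halts.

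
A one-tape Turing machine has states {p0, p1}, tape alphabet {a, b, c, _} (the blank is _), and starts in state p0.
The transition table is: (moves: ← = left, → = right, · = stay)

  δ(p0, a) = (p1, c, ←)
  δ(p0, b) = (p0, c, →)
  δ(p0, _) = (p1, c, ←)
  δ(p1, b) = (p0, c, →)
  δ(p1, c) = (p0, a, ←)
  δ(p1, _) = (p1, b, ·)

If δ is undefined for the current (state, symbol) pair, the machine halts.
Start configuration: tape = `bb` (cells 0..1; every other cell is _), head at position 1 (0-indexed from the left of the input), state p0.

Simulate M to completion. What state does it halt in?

state=p0 head=1 tape=__b[b]_   (p0,b)→(p0,c,→)
state=p0 head=2 tape=__bc[_]   (p0,_)→(p1,c,←)
state=p1 head=1 tape=__b[c]c   (p1,c)→(p0,a,←)
state=p0 head=0 tape=__[b]ac   (p0,b)→(p0,c,→)
state=p0 head=1 tape=__c[a]c   (p0,a)→(p1,c,←)
state=p1 head=0 tape=__[c]cc   (p1,c)→(p0,a,←)
state=p0 head=-1 tape=_[_]acc   (p0,_)→(p1,c,←)
state=p1 head=-2 tape=[_]cacc   (p1,_)→(p1,b,·)
state=p1 head=-2 tape=[b]cacc   (p1,b)→(p0,c,→)
state=p0 head=-1 tape=c[c]acc
No transition is defined for (p0, c); M halts in state p0.

p0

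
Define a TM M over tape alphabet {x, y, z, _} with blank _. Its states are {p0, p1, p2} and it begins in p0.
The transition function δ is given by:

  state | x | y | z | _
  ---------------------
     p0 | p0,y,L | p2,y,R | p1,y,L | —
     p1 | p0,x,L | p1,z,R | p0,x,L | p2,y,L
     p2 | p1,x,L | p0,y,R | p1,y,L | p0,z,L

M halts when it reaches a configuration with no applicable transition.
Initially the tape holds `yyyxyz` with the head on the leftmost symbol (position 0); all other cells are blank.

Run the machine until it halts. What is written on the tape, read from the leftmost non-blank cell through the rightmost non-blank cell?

state=p0 head=0 tape=___[y]yyxyz   (p0,y)→(p2,y,R)
state=p2 head=1 tape=___y[y]yxyz   (p2,y)→(p0,y,R)
state=p0 head=2 tape=___yy[y]xyz   (p0,y)→(p2,y,R)
state=p2 head=3 tape=___yyy[x]yz   (p2,x)→(p1,x,L)
state=p1 head=2 tape=___yy[y]xyz   (p1,y)→(p1,z,R)
state=p1 head=3 tape=___yyz[x]yz   (p1,x)→(p0,x,L)
state=p0 head=2 tape=___yy[z]xyz   (p0,z)→(p1,y,L)
state=p1 head=1 tape=___y[y]yxyz   (p1,y)→(p1,z,R)
state=p1 head=2 tape=___yz[y]xyz   (p1,y)→(p1,z,R)
state=p1 head=3 tape=___yzz[x]yz   (p1,x)→(p0,x,L)
state=p0 head=2 tape=___yz[z]xyz   (p0,z)→(p1,y,L)
state=p1 head=1 tape=___y[z]yxyz   (p1,z)→(p0,x,L)
state=p0 head=0 tape=___[y]xyxyz   (p0,y)→(p2,y,R)
state=p2 head=1 tape=___y[x]yxyz   (p2,x)→(p1,x,L)
state=p1 head=0 tape=___[y]xyxyz   (p1,y)→(p1,z,R)
state=p1 head=1 tape=___z[x]yxyz   (p1,x)→(p0,x,L)
state=p0 head=0 tape=___[z]xyxyz   (p0,z)→(p1,y,L)
state=p1 head=-1 tape=__[_]yxyxyz   (p1,_)→(p2,y,L)
state=p2 head=-2 tape=_[_]yyxyxyz   (p2,_)→(p0,z,L)
state=p0 head=-3 tape=[_]zyyxyxyz
The non-blank tape span at halt is zyyxyxyz.

zyyxyxyz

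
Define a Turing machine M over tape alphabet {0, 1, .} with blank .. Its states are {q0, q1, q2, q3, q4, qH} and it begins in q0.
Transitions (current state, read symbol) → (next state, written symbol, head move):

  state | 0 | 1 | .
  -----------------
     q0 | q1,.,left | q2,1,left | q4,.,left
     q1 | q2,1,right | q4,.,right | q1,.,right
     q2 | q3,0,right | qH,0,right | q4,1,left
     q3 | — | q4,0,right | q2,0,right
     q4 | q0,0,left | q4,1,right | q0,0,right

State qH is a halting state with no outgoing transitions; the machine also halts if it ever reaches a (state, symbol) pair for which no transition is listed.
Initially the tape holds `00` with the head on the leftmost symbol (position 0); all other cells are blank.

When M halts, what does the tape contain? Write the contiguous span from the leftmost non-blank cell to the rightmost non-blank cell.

state=q0 head=0 tape=.[0]0...   (q0,0)→(q1,.,left)
state=q1 head=-1 tape=[.].0...   (q1,.)→(q1,.,right)
state=q1 head=0 tape=.[.]0...   (q1,.)→(q1,.,right)
state=q1 head=1 tape=..[0]...   (q1,0)→(q2,1,right)
state=q2 head=2 tape=..1[.]..   (q2,.)→(q4,1,left)
state=q4 head=1 tape=..[1]1..   (q4,1)→(q4,1,right)
state=q4 head=2 tape=..1[1]..   (q4,1)→(q4,1,right)
state=q4 head=3 tape=..11[.].   (q4,.)→(q0,0,right)
state=q0 head=4 tape=..110[.]   (q0,.)→(q4,.,left)
state=q4 head=3 tape=..11[0].   (q4,0)→(q0,0,left)
state=q0 head=2 tape=..1[1]0.   (q0,1)→(q2,1,left)
state=q2 head=1 tape=..[1]10.   (q2,1)→(qH,0,right)
state=qH head=2 tape=..0[1]0.
The non-blank tape span at halt is 010.

010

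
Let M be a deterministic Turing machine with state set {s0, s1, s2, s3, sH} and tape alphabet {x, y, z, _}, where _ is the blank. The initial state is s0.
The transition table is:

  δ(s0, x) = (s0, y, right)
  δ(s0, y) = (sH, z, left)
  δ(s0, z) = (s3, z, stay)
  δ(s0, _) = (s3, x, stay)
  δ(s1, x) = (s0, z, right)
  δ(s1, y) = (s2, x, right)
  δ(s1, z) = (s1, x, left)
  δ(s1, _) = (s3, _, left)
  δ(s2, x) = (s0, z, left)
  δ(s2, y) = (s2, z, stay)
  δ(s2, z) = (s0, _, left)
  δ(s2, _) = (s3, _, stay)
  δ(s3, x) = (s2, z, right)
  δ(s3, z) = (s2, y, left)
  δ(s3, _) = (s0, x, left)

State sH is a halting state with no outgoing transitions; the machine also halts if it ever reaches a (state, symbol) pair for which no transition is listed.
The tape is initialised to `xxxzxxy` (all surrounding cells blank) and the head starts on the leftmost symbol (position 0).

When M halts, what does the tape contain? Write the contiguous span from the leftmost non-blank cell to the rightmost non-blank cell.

yz_yxxy

s0 | [x]xxzxxy   read x → write y, move right, go to s0
s0 | y[x]xzxxy   read x → write y, move right, go to s0
s0 | yy[x]zxxy   read x → write y, move right, go to s0
s0 | yyy[z]xxy   read z → write z, move stay, go to s3
s3 | yyy[z]xxy   read z → write y, move left, go to s2
s2 | yy[y]yxxy   read y → write z, move stay, go to s2
s2 | yy[z]yxxy   read z → write _, move left, go to s0
s0 | y[y]_yxxy   read y → write z, move left, go to sH
sH | [y]z_yxxy
The non-blank tape span at halt is yz_yxxy.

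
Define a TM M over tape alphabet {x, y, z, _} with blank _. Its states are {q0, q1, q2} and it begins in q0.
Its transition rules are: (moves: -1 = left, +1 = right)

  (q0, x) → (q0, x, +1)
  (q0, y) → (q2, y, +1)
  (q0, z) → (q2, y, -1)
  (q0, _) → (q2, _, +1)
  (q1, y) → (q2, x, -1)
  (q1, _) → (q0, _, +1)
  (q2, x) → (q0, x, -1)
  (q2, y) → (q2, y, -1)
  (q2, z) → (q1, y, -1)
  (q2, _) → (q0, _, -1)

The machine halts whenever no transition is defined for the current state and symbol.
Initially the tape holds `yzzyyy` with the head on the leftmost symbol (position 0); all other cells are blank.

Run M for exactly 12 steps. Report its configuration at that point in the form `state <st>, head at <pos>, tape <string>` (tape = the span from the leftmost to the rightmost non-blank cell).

state q0, head at -2, tape xyzyyy

q0 | __[y]zzyyy   read y → write y, move +1, go to q2
q2 | __y[z]zyyy   read z → write y, move -1, go to q1
q1 | __[y]yzyyy   read y → write x, move -1, go to q2
q2 | _[_]xyzyyy   read _ → write _, move -1, go to q0
q0 | [_]_xyzyyy   read _ → write _, move +1, go to q2
q2 | _[_]xyzyyy   read _ → write _, move -1, go to q0
q0 | [_]_xyzyyy   read _ → write _, move +1, go to q2
q2 | _[_]xyzyyy   read _ → write _, move -1, go to q0
q0 | [_]_xyzyyy   read _ → write _, move +1, go to q2
q2 | _[_]xyzyyy   read _ → write _, move -1, go to q0
q0 | [_]_xyzyyy   read _ → write _, move +1, go to q2
q2 | _[_]xyzyyy   read _ → write _, move -1, go to q0
q0 | [_]_xyzyyy
After 12 steps: state q0, head at -2, tape xyzyyy.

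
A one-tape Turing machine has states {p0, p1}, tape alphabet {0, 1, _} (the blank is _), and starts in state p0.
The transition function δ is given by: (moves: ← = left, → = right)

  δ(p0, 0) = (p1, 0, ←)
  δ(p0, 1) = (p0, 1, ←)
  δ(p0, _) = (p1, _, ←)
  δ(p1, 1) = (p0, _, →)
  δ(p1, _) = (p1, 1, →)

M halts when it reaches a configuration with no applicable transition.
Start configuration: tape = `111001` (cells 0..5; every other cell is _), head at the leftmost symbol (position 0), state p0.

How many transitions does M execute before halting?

21

p0 | __[1]11001   read 1 → write 1, move ←, go to p0
p0 | _[_]111001   read _ → write _, move ←, go to p1
p1 | [_]_111001   read _ → write 1, move →, go to p1
p1 | 1[_]111001   read _ → write 1, move →, go to p1
p1 | 11[1]11001   read 1 → write _, move →, go to p0
p0 | 11_[1]1001   read 1 → write 1, move ←, go to p0
p0 | 11[_]11001   read _ → write _, move ←, go to p1
p1 | 1[1]_11001   read 1 → write _, move →, go to p0
p0 | 1_[_]11001   read _ → write _, move ←, go to p1
p1 | 1[_]_11001   read _ → write 1, move →, go to p1
p1 | 11[_]11001   read _ → write 1, move →, go to p1
p1 | 111[1]1001   read 1 → write _, move →, go to p0
p0 | 111_[1]001   read 1 → write 1, move ←, go to p0
p0 | 111[_]1001   read _ → write _, move ←, go to p1
p1 | 11[1]_1001   read 1 → write _, move →, go to p0
p0 | 11_[_]1001   read _ → write _, move ←, go to p1
p1 | 11[_]_1001   read _ → write 1, move →, go to p1
p1 | 111[_]1001   read _ → write 1, move →, go to p1
p1 | 1111[1]001   read 1 → write _, move →, go to p0
p0 | 1111_[0]01   read 0 → write 0, move ←, go to p1
p1 | 1111[_]001   read _ → write 1, move →, go to p1
p1 | 11111[0]01
M halts after 21 transitions.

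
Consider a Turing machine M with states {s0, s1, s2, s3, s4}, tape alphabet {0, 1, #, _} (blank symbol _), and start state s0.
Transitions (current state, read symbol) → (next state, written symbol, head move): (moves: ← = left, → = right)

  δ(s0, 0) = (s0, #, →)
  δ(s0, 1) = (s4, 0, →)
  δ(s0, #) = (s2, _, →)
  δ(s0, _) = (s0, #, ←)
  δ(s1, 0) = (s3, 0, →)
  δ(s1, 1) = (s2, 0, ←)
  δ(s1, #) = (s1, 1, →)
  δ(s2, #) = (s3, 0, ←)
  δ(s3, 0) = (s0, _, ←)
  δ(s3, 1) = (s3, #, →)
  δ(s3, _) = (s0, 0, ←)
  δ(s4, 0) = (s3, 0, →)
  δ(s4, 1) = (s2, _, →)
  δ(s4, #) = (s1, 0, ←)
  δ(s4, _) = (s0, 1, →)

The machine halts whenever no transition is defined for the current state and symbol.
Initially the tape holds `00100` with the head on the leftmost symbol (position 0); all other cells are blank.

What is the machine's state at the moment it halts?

s2

s0 | [0]0100_   read 0 → write #, move →, go to s0
s0 | #[0]100_   read 0 → write #, move →, go to s0
s0 | ##[1]00_   read 1 → write 0, move →, go to s4
s4 | ##0[0]0_   read 0 → write 0, move →, go to s3
s3 | ##00[0]_   read 0 → write _, move ←, go to s0
s0 | ##0[0]__   read 0 → write #, move →, go to s0
s0 | ##0#[_]_   read _ → write #, move ←, go to s0
s0 | ##0[#]#_   read # → write _, move →, go to s2
s2 | ##0_[#]_   read # → write 0, move ←, go to s3
s3 | ##0[_]0_   read _ → write 0, move ←, go to s0
s0 | ##[0]00_   read 0 → write #, move →, go to s0
s0 | ###[0]0_   read 0 → write #, move →, go to s0
s0 | ####[0]_   read 0 → write #, move →, go to s0
s0 | #####[_]   read _ → write #, move ←, go to s0
s0 | ####[#]#   read # → write _, move →, go to s2
s2 | ####_[#]   read # → write 0, move ←, go to s3
s3 | ####[_]0   read _ → write 0, move ←, go to s0
s0 | ###[#]00   read # → write _, move →, go to s2
s2 | ###_[0]0
No transition is defined for (s2, 0); M halts in state s2.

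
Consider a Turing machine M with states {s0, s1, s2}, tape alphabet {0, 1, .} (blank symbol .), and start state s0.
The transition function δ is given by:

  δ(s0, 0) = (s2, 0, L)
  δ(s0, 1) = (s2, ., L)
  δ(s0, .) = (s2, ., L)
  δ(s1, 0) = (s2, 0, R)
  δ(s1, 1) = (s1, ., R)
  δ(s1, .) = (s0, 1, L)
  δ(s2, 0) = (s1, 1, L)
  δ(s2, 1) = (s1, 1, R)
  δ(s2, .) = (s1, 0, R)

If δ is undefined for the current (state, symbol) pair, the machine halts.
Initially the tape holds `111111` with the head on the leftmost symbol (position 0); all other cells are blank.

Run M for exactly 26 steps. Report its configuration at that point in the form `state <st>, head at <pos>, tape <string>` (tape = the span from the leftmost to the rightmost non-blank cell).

s0 | ..[1]11111..   read 1 → write ., move L, go to s2
s2 | .[.].11111..   read . → write 0, move R, go to s1
s1 | .0[.]11111..   read . → write 1, move L, go to s0
s0 | .[0]111111..   read 0 → write 0, move L, go to s2
s2 | [.]0111111..   read . → write 0, move R, go to s1
s1 | 0[0]111111..   read 0 → write 0, move R, go to s2
s2 | 00[1]11111..   read 1 → write 1, move R, go to s1
s1 | 001[1]1111..   read 1 → write ., move R, go to s1
s1 | 001.[1]111..   read 1 → write ., move R, go to s1
s1 | 001..[1]11..   read 1 → write ., move R, go to s1
s1 | 001...[1]1..   read 1 → write ., move R, go to s1
s1 | 001....[1]..   read 1 → write ., move R, go to s1
s1 | 001.....[.].   read . → write 1, move L, go to s0
s0 | 001....[.]1.   read . → write ., move L, go to s2
s2 | 001...[.].1.   read . → write 0, move R, go to s1
s1 | 001...0[.]1.   read . → write 1, move L, go to s0
s0 | 001...[0]11.   read 0 → write 0, move L, go to s2
s2 | 001..[.]011.   read . → write 0, move R, go to s1
s1 | 001..0[0]11.   read 0 → write 0, move R, go to s2
s2 | 001..00[1]1.   read 1 → write 1, move R, go to s1
s1 | 001..001[1].   read 1 → write ., move R, go to s1
s1 | 001..001.[.]   read . → write 1, move L, go to s0
s0 | 001..001[.]1   read . → write ., move L, go to s2
s2 | 001..00[1].1   read 1 → write 1, move R, go to s1
s1 | 001..001[.]1   read . → write 1, move L, go to s0
s0 | 001..00[1]11   read 1 → write ., move L, go to s2
s2 | 001..0[0].11
After 26 steps: state s2, head at 4, tape 001..00.11.

state s2, head at 4, tape 001..00.11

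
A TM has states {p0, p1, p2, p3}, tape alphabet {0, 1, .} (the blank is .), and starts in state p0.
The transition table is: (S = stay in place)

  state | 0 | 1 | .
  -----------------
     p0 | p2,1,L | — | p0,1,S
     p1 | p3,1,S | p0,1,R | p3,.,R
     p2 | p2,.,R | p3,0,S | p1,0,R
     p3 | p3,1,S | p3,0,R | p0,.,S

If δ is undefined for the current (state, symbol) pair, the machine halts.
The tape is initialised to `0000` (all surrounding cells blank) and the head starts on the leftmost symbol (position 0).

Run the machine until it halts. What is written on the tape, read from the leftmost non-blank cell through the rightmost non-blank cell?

p0 | .[0]000.   read 0 → write 1, move L, go to p2
p2 | [.]1000.   read . → write 0, move R, go to p1
p1 | 0[1]000.   read 1 → write 1, move R, go to p0
p0 | 01[0]00.   read 0 → write 1, move L, go to p2
p2 | 0[1]100.   read 1 → write 0, move S, go to p3
p3 | 0[0]100.   read 0 → write 1, move S, go to p3
p3 | 0[1]100.   read 1 → write 0, move R, go to p3
p3 | 00[1]00.   read 1 → write 0, move R, go to p3
p3 | 000[0]0.   read 0 → write 1, move S, go to p3
p3 | 000[1]0.   read 1 → write 0, move R, go to p3
p3 | 0000[0].   read 0 → write 1, move S, go to p3
p3 | 0000[1].   read 1 → write 0, move R, go to p3
p3 | 00000[.]   read . → write ., move S, go to p0
p0 | 00000[.]   read . → write 1, move S, go to p0
p0 | 00000[1]
The non-blank tape span at halt is 000001.

000001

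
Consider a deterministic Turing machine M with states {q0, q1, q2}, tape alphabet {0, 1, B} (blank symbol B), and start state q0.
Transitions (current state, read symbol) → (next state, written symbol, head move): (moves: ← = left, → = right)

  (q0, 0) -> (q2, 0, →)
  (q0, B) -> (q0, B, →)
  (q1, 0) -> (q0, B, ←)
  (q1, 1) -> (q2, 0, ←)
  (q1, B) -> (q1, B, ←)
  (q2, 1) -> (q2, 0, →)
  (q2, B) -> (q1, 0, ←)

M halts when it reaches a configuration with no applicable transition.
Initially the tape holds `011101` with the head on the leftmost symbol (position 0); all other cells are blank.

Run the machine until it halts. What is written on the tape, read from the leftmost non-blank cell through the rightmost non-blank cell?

000001

state=q0 head=0 tape=[0]11101   (q0,0)→(q2,0,→)
state=q2 head=1 tape=0[1]1101   (q2,1)→(q2,0,→)
state=q2 head=2 tape=00[1]101   (q2,1)→(q2,0,→)
state=q2 head=3 tape=000[1]01   (q2,1)→(q2,0,→)
state=q2 head=4 tape=0000[0]1
The non-blank tape span at halt is 000001.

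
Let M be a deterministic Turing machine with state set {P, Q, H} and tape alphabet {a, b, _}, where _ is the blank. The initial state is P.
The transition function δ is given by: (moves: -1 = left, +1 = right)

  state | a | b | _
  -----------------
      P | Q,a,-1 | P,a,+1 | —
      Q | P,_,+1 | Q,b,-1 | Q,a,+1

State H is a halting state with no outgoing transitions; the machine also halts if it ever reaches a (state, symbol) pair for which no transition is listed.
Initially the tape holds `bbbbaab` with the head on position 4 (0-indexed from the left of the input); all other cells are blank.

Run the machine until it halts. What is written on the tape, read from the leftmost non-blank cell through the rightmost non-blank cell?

P | _bbbb[a]ab_   read a → write a, move -1, go to Q
Q | _bbb[b]aab_   read b → write b, move -1, go to Q
Q | _bb[b]baab_   read b → write b, move -1, go to Q
Q | _b[b]bbaab_   read b → write b, move -1, go to Q
Q | _[b]bbbaab_   read b → write b, move -1, go to Q
Q | [_]bbbbaab_   read _ → write a, move +1, go to Q
Q | a[b]bbbaab_   read b → write b, move -1, go to Q
Q | [a]bbbbaab_   read a → write _, move +1, go to P
P | _[b]bbbaab_   read b → write a, move +1, go to P
P | _a[b]bbaab_   read b → write a, move +1, go to P
P | _aa[b]baab_   read b → write a, move +1, go to P
P | _aaa[b]aab_   read b → write a, move +1, go to P
P | _aaaa[a]ab_   read a → write a, move -1, go to Q
Q | _aaa[a]aab_   read a → write _, move +1, go to P
P | _aaa_[a]ab_   read a → write a, move -1, go to Q
Q | _aaa[_]aab_   read _ → write a, move +1, go to Q
Q | _aaaa[a]ab_   read a → write _, move +1, go to P
P | _aaaa_[a]b_   read a → write a, move -1, go to Q
Q | _aaaa[_]ab_   read _ → write a, move +1, go to Q
Q | _aaaaa[a]b_   read a → write _, move +1, go to P
P | _aaaaa_[b]_   read b → write a, move +1, go to P
P | _aaaaa_a[_]
The non-blank tape span at halt is aaaaa_a.

aaaaa_a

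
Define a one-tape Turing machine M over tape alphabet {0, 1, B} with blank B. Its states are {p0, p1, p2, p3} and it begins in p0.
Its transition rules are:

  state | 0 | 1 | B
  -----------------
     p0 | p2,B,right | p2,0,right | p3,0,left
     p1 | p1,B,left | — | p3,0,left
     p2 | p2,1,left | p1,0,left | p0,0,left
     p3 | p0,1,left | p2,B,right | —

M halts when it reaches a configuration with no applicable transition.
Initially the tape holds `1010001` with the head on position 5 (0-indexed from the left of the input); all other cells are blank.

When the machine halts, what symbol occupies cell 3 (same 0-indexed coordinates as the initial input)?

1

state=p0 head=5 tape=BBB10100[0]1   (p0,0)→(p2,B,right)
state=p2 head=6 tape=BBB10100B[1]   (p2,1)→(p1,0,left)
state=p1 head=5 tape=BBB10100[B]0   (p1,B)→(p3,0,left)
state=p3 head=4 tape=BBB1010[0]00   (p3,0)→(p0,1,left)
state=p0 head=3 tape=BBB101[0]100   (p0,0)→(p2,B,right)
state=p2 head=4 tape=BBB101B[1]00   (p2,1)→(p1,0,left)
state=p1 head=3 tape=BBB101[B]000   (p1,B)→(p3,0,left)
state=p3 head=2 tape=BBB10[1]0000   (p3,1)→(p2,B,right)
state=p2 head=3 tape=BBB10B[0]000   (p2,0)→(p2,1,left)
state=p2 head=2 tape=BBB10[B]1000   (p2,B)→(p0,0,left)
state=p0 head=1 tape=BBB1[0]01000   (p0,0)→(p2,B,right)
state=p2 head=2 tape=BBB1B[0]1000   (p2,0)→(p2,1,left)
state=p2 head=1 tape=BBB1[B]11000   (p2,B)→(p0,0,left)
state=p0 head=0 tape=BBB[1]011000   (p0,1)→(p2,0,right)
state=p2 head=1 tape=BBB0[0]11000   (p2,0)→(p2,1,left)
state=p2 head=0 tape=BBB[0]111000   (p2,0)→(p2,1,left)
state=p2 head=-1 tape=BB[B]1111000   (p2,B)→(p0,0,left)
state=p0 head=-2 tape=B[B]01111000   (p0,B)→(p3,0,left)
state=p3 head=-3 tape=[B]001111000
Cell 3 holds 1 when M halts.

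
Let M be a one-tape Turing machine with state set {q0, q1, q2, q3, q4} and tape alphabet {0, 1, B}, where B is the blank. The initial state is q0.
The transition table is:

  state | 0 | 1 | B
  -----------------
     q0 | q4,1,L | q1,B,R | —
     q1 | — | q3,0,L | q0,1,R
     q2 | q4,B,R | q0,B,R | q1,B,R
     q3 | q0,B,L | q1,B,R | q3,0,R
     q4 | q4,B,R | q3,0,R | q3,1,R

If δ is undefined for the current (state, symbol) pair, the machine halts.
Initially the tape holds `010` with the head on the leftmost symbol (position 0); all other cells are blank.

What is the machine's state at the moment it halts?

q0

state=q0 head=0 tape=B[0]10BB   (q0,0)→(q4,1,L)
state=q4 head=-1 tape=[B]110BB   (q4,B)→(q3,1,R)
state=q3 head=0 tape=1[1]10BB   (q3,1)→(q1,B,R)
state=q1 head=1 tape=1B[1]0BB   (q1,1)→(q3,0,L)
state=q3 head=0 tape=1[B]00BB   (q3,B)→(q3,0,R)
state=q3 head=1 tape=10[0]0BB   (q3,0)→(q0,B,L)
state=q0 head=0 tape=1[0]B0BB   (q0,0)→(q4,1,L)
state=q4 head=-1 tape=[1]1B0BB   (q4,1)→(q3,0,R)
state=q3 head=0 tape=0[1]B0BB   (q3,1)→(q1,B,R)
state=q1 head=1 tape=0B[B]0BB   (q1,B)→(q0,1,R)
state=q0 head=2 tape=0B1[0]BB   (q0,0)→(q4,1,L)
state=q4 head=1 tape=0B[1]1BB   (q4,1)→(q3,0,R)
state=q3 head=2 tape=0B0[1]BB   (q3,1)→(q1,B,R)
state=q1 head=3 tape=0B0B[B]B   (q1,B)→(q0,1,R)
state=q0 head=4 tape=0B0B1[B]
No transition is defined for (q0, B); M halts in state q0.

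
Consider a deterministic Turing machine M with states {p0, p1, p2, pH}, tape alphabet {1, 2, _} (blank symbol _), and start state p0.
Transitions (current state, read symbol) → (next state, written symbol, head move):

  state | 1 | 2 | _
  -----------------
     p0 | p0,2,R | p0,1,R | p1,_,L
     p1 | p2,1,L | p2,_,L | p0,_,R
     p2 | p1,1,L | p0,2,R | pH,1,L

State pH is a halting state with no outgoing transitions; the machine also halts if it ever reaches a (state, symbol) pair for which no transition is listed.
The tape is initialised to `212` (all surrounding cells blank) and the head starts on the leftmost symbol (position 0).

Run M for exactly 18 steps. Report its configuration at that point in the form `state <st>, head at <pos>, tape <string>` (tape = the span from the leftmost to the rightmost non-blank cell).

state pH, head at -2, tape 1

p0 | __[2]12_   read 2 → write 1, move R, go to p0
p0 | __1[1]2_   read 1 → write 2, move R, go to p0
p0 | __12[2]_   read 2 → write 1, move R, go to p0
p0 | __121[_]   read _ → write _, move L, go to p1
p1 | __12[1]_   read 1 → write 1, move L, go to p2
p2 | __1[2]1_   read 2 → write 2, move R, go to p0
p0 | __12[1]_   read 1 → write 2, move R, go to p0
p0 | __122[_]   read _ → write _, move L, go to p1
p1 | __12[2]_   read 2 → write _, move L, go to p2
p2 | __1[2]__   read 2 → write 2, move R, go to p0
p0 | __12[_]_   read _ → write _, move L, go to p1
p1 | __1[2]__   read 2 → write _, move L, go to p2
p2 | __[1]___   read 1 → write 1, move L, go to p1
p1 | _[_]1___   read _ → write _, move R, go to p0
p0 | __[1]___   read 1 → write 2, move R, go to p0
p0 | __2[_]__   read _ → write _, move L, go to p1
p1 | __[2]___   read 2 → write _, move L, go to p2
p2 | _[_]____   read _ → write 1, move L, go to pH
pH | [_]1____
After 18 steps: state pH, head at -2, tape 1.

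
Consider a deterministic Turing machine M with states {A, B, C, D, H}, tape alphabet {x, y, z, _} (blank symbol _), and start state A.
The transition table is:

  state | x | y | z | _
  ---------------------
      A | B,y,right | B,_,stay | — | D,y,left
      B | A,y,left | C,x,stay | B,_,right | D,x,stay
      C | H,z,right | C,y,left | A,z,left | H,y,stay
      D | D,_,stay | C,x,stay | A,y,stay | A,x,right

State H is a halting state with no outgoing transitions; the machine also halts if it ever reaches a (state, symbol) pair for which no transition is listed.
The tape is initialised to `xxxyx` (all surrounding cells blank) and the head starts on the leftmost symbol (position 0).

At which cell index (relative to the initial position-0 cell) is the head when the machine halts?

4

A | [x]xxyx   read x → write y, move right, go to B
B | y[x]xyx   read x → write y, move left, go to A
A | [y]yxyx   read y → write _, move stay, go to B
B | [_]yxyx   read _ → write x, move stay, go to D
D | [x]yxyx   read x → write _, move stay, go to D
D | [_]yxyx   read _ → write x, move right, go to A
A | x[y]xyx   read y → write _, move stay, go to B
B | x[_]xyx   read _ → write x, move stay, go to D
D | x[x]xyx   read x → write _, move stay, go to D
D | x[_]xyx   read _ → write x, move right, go to A
A | xx[x]yx   read x → write y, move right, go to B
B | xxy[y]x   read y → write x, move stay, go to C
C | xxy[x]x   read x → write z, move right, go to H
H | xxyz[x]
At halt the head is at cell 4.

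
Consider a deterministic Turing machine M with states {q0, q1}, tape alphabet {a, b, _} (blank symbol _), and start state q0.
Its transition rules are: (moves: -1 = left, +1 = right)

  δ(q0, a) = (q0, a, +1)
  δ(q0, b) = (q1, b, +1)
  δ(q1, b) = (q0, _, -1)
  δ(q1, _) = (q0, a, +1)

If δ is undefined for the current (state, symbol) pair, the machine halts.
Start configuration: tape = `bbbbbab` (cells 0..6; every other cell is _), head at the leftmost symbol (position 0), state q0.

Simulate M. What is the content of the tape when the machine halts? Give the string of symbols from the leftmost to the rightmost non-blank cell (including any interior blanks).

bababab

state=q0 head=0 tape=[b]bbbbab   (q0,b)→(q1,b,+1)
state=q1 head=1 tape=b[b]bbbab   (q1,b)→(q0,_,-1)
state=q0 head=0 tape=[b]_bbbab   (q0,b)→(q1,b,+1)
state=q1 head=1 tape=b[_]bbbab   (q1,_)→(q0,a,+1)
state=q0 head=2 tape=ba[b]bbab   (q0,b)→(q1,b,+1)
state=q1 head=3 tape=bab[b]bab   (q1,b)→(q0,_,-1)
state=q0 head=2 tape=ba[b]_bab   (q0,b)→(q1,b,+1)
state=q1 head=3 tape=bab[_]bab   (q1,_)→(q0,a,+1)
state=q0 head=4 tape=baba[b]ab   (q0,b)→(q1,b,+1)
state=q1 head=5 tape=babab[a]b
The non-blank tape span at halt is bababab.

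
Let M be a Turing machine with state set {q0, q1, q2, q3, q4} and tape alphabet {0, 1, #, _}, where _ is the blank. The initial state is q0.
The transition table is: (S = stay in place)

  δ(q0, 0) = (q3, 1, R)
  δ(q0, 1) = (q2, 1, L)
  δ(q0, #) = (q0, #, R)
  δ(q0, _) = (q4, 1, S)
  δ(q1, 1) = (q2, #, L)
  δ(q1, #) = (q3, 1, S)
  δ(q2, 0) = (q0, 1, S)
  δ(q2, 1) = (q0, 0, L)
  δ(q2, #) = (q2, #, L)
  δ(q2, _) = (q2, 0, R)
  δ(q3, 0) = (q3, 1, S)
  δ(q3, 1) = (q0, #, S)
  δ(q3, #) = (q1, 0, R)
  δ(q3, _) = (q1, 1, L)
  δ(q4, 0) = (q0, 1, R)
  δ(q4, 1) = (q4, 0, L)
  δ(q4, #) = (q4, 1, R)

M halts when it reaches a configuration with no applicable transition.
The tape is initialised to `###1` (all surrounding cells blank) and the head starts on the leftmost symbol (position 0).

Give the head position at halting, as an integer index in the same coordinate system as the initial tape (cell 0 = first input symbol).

state=q0 head=0 tape=____[#]##1   (q0,#)→(q0,#,R)
state=q0 head=1 tape=____#[#]#1   (q0,#)→(q0,#,R)
state=q0 head=2 tape=____##[#]1   (q0,#)→(q0,#,R)
state=q0 head=3 tape=____###[1]   (q0,1)→(q2,1,L)
state=q2 head=2 tape=____##[#]1   (q2,#)→(q2,#,L)
state=q2 head=1 tape=____#[#]#1   (q2,#)→(q2,#,L)
state=q2 head=0 tape=____[#]##1   (q2,#)→(q2,#,L)
state=q2 head=-1 tape=___[_]###1   (q2,_)→(q2,0,R)
state=q2 head=0 tape=___0[#]##1   (q2,#)→(q2,#,L)
state=q2 head=-1 tape=___[0]###1   (q2,0)→(q0,1,S)
state=q0 head=-1 tape=___[1]###1   (q0,1)→(q2,1,L)
state=q2 head=-2 tape=__[_]1###1   (q2,_)→(q2,0,R)
state=q2 head=-1 tape=__0[1]###1   (q2,1)→(q0,0,L)
state=q0 head=-2 tape=__[0]0###1   (q0,0)→(q3,1,R)
state=q3 head=-1 tape=__1[0]###1   (q3,0)→(q3,1,S)
state=q3 head=-1 tape=__1[1]###1   (q3,1)→(q0,#,S)
state=q0 head=-1 tape=__1[#]###1   (q0,#)→(q0,#,R)
state=q0 head=0 tape=__1#[#]##1   (q0,#)→(q0,#,R)
state=q0 head=1 tape=__1##[#]#1   (q0,#)→(q0,#,R)
state=q0 head=2 tape=__1###[#]1   (q0,#)→(q0,#,R)
state=q0 head=3 tape=__1####[1]   (q0,1)→(q2,1,L)
state=q2 head=2 tape=__1###[#]1   (q2,#)→(q2,#,L)
state=q2 head=1 tape=__1##[#]#1   (q2,#)→(q2,#,L)
state=q2 head=0 tape=__1#[#]##1   (q2,#)→(q2,#,L)
state=q2 head=-1 tape=__1[#]###1   (q2,#)→(q2,#,L)
state=q2 head=-2 tape=__[1]####1   (q2,1)→(q0,0,L)
state=q0 head=-3 tape=_[_]0####1   (q0,_)→(q4,1,S)
state=q4 head=-3 tape=_[1]0####1   (q4,1)→(q4,0,L)
state=q4 head=-4 tape=[_]00####1
At halt the head is at cell -4.

-4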